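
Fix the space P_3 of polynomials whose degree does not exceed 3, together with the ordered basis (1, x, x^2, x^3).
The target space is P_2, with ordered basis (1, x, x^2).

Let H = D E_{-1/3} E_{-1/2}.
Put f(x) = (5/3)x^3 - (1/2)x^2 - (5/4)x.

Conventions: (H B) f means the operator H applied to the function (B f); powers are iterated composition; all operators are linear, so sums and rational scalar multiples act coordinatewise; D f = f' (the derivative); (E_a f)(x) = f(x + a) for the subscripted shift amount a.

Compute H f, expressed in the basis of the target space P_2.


E_{-1/2} f = (5/3)x^3 - 3x^2 + (1/2)x + 7/24
E_{-1/3} E_{-1/2} f = (5/3)x^3 - (14/3)x^2 + (55/18)x - 175/648
D E_{-1/3} E_{-1/2} f = 5x^2 - (28/3)x + 55/18

g(x) = 5x^2 - (28/3)x + 55/18


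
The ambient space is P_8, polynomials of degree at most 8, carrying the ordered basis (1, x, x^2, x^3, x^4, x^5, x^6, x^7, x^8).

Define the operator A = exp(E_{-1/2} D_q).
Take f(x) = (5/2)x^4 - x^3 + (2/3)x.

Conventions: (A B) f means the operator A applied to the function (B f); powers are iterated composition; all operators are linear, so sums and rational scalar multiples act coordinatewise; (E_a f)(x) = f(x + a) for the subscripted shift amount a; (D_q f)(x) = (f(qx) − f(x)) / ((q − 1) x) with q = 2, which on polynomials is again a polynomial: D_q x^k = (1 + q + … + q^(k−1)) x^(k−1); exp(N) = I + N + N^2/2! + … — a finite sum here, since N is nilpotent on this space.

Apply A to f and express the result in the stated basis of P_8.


order-1 term: (75/2)x^3 - (253/4)x^2 + (281/8)x - 277/48
order-2 term: (525/4)x^2 - (1809/8)x + 1565/16
order-3 term: (525/4)x - 141
order-4 term: 525/16
the series for exp(E_{-1/2} D_q) f terminates at order 4
exp(E_{-1/2} D_q) f = (5/2)x^4 + (73/2)x^3 + 68x^2 - (709/12)x - 775/48

the result is g(x) = (5/2)x^4 + (73/2)x^3 + 68x^2 - (709/12)x - 775/48


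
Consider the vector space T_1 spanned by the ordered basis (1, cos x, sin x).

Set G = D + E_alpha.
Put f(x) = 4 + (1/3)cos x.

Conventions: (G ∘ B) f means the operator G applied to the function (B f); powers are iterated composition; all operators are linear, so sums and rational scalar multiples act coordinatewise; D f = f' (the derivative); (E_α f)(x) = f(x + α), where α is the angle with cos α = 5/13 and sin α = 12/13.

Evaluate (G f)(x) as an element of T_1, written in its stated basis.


D f = -(1/3)sin x
E_alpha f = 4 + (5/39)cos x - (4/13)sin x
(D + E_alpha) f = 4 + (5/39)cos x - (25/39)sin x

g(x) = 4 + (5/39)cos x - (25/39)sin x


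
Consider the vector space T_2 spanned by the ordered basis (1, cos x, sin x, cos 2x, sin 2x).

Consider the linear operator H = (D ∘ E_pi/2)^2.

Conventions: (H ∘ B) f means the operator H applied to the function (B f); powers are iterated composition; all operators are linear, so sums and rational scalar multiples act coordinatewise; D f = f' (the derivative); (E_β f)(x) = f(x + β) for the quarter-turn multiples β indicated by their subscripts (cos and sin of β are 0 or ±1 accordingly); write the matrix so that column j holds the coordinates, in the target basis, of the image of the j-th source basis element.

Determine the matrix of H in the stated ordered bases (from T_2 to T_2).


image of 1: 0
image of cos x: cos x
image of sin x: sin x
image of cos 2x: -4cos 2x
image of sin 2x: -4sin 2x
each image's coordinates form column j of the matrix

the matrix is [[0, 0, 0, 0, 0]; [0, 1, 0, 0, 0]; [0, 0, 1, 0, 0]; [0, 0, 0, -4, 0]; [0, 0, 0, 0, -4]] (rows listed top to bottom)


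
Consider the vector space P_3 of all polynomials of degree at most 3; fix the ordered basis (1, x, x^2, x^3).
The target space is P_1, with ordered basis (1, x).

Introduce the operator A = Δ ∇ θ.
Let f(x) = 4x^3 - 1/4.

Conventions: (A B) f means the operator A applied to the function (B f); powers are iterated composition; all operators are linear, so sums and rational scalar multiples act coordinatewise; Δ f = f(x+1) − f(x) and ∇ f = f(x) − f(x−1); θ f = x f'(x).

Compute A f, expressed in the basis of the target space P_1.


the image equals g(x) = 72x

θ f = 12x^3
∇ θ f = 36x^2 - 36x + 12
Δ ∇ θ f = 72x


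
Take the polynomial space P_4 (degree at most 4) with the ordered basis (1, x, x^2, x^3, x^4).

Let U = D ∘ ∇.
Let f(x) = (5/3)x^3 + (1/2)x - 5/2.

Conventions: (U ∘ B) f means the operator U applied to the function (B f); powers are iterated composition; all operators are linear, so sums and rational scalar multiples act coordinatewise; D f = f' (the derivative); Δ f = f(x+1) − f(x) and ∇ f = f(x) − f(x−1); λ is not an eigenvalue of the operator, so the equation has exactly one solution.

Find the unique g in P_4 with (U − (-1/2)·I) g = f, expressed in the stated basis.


the result is g(x) = (10/3)x^3 - 39x + 15

write g with unknown coordinates in the stated basis and equate coefficients in (U − (-1/2)·I) g = f
solving from the highest basis element down gives g = (10/3)x^3 - 39x + 15
check: U g = 20x - 10
so U g − (-1/2)·g = (5/3)x^3 + (1/2)x - 5/2 = f ✓


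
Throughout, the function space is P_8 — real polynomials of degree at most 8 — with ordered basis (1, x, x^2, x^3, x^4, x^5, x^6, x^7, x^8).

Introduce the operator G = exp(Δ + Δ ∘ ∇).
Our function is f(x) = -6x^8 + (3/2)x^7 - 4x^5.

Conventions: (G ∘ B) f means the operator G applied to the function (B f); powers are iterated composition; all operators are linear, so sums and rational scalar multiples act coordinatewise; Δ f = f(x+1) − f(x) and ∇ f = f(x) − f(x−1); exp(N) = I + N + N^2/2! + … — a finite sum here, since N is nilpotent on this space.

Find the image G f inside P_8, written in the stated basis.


the image equals g(x) = -6x^8 - (93/2)x^7 - (1323/2)x^6 - 3574x^5 - (43405/2)x^4 - (143939/2)x^3 - 204287x^2 - (627125/2)x - 509589/2

order-1 term: -48x^7 - (987/2)x^6 - (483/2)x^5 - (2455/2)x^4 - (597/2)x^3 - (1025/2)x^2 - (153/2)x - 41/2
order-2 term: -168x^6 - (5985/2)x^5 - (25095/2)x^4 - (27065/2)x^3 - (48621/2)x^2 - (16213/2)x - 7365/2
order-3 term: -336x^5 - (15015/2)x^4 - 47775x^3 - (202625/2)x^2 - 88833x - 90473/2
order-4 term: -420x^4 - (20055/2)x^3 - 70455x^2 - (333835/2)x - 115851
order-5 term: -336x^3 - (15057/2)x^2 - (93135/2)x - 77914
order-6 term: -168x^2 - (6027/2)x - 23163/2
order-7 term: -48x - 1005/2
order-8 term: -6
the series for exp(Δ + Δ ∘ ∇) f terminates at order 8
exp(Δ + Δ ∘ ∇) f = -6x^8 - (93/2)x^7 - (1323/2)x^6 - 3574x^5 - (43405/2)x^4 - (143939/2)x^3 - 204287x^2 - (627125/2)x - 509589/2


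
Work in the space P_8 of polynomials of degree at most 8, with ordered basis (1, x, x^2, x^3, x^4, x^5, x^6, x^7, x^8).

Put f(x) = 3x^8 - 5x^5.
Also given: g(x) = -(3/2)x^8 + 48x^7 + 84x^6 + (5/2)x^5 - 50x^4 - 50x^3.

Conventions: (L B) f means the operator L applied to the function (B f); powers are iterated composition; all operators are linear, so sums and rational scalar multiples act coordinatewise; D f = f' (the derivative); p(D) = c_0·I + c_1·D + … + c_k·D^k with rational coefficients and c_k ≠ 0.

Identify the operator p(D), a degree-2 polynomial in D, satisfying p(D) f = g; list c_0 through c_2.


D^0 f = 3x^8 - 5x^5
D^1 f = 24x^7 - 25x^4
D^2 f = 168x^6 - 100x^3
matching coefficients of g against c_0 f + c_1 Df + … from the top degree down determines the c_i
solution: c_0 = -1/2, c_1 = 2, c_2 = 1/2

c_0 = -1/2, c_1 = 2, c_2 = 1/2


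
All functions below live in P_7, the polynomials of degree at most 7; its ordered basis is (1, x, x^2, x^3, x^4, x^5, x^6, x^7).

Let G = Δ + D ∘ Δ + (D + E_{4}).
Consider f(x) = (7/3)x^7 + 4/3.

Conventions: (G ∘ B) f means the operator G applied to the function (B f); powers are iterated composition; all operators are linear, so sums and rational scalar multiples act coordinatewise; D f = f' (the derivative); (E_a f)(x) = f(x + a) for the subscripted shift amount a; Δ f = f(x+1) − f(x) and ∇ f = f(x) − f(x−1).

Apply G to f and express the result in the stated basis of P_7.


Δ f = (49/3)x^6 + 49x^5 + (245/3)x^4 + (245/3)x^3 + 49x^2 + (49/3)x + 7/3
Δ f = (49/3)x^6 + 49x^5 + (245/3)x^4 + (245/3)x^3 + 49x^2 + (49/3)x + 7/3
D Δ f = 98x^5 + 245x^4 + (980/3)x^3 + 245x^2 + 98x + 49/3
D f = (49/3)x^6
E_{4} f = (7/3)x^7 + (196/3)x^6 + 784x^5 + (15680/3)x^4 + (62720/3)x^3 + 50176x^2 + (200704/3)x + 114692/3
(D + E_{4}) f = (7/3)x^7 + (245/3)x^6 + 784x^5 + (15680/3)x^4 + (62720/3)x^3 + 50176x^2 + (200704/3)x + 114692/3
(Δ + D ∘ Δ + (D + E_{4})) f = (7/3)x^7 + 98x^6 + 931x^5 + (16660/3)x^4 + 21315x^3 + 50470x^2 + (201047/3)x + 114748/3

the result is g(x) = (7/3)x^7 + 98x^6 + 931x^5 + (16660/3)x^4 + 21315x^3 + 50470x^2 + (201047/3)x + 114748/3


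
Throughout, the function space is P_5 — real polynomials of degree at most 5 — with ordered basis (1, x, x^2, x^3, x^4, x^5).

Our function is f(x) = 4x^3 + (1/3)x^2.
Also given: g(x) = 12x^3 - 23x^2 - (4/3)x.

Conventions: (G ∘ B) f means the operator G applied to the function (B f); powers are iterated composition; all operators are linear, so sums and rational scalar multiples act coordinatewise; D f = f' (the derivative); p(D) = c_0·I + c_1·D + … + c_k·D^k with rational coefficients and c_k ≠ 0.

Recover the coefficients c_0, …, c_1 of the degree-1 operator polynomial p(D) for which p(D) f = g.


D^0 f = 4x^3 + (1/3)x^2
D^1 f = 12x^2 + (2/3)x
matching coefficients of g against c_0 f + c_1 Df + … from the top degree down determines the c_i
solution: c_0 = 3, c_1 = -2

p(D) = 3·I − 2·D, i.e. c_0 = 3, c_1 = -2


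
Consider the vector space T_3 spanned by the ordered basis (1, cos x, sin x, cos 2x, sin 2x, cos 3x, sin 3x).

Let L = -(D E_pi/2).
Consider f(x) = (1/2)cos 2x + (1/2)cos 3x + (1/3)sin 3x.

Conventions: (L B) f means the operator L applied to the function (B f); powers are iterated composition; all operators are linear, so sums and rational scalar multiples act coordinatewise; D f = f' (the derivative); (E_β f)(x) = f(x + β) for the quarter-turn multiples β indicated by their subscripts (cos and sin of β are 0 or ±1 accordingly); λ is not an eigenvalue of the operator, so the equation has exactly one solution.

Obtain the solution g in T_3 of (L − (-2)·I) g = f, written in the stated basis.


g(x) = (1/8)cos 2x + (1/8)sin 2x - (1/2)cos 3x - (1/3)sin 3x

write g with unknown coordinates in the stated basis and equate coefficients in (L − (-2)·I) g = f
solving from the highest basis element down gives g = (1/8)cos 2x + (1/8)sin 2x - (1/2)cos 3x - (1/3)sin 3x
check: L g = (1/4)cos 2x - (1/4)sin 2x + (3/2)cos 3x + sin 3x
so L g − (-2)·g = (1/2)cos 2x + (1/2)cos 3x + (1/3)sin 3x = f ✓


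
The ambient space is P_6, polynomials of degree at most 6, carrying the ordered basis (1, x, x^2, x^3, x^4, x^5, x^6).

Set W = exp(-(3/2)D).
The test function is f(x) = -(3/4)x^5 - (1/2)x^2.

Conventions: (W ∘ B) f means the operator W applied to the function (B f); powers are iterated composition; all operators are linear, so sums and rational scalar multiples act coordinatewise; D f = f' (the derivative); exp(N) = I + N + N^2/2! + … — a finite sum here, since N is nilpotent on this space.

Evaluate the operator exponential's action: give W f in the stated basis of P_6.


order-1 term: (45/8)x^4 + (3/2)x
order-2 term: -(135/8)x^3 - 9/8
order-3 term: (405/16)x^2
order-4 term: -(1215/64)x
order-5 term: 729/128
the series for exp(-(3/2)D) f terminates at order 5
exp(-(3/2)D) f = -(3/4)x^5 + (45/8)x^4 - (135/8)x^3 + (397/16)x^2 - (1119/64)x + 585/128

the image equals g(x) = -(3/4)x^5 + (45/8)x^4 - (135/8)x^3 + (397/16)x^2 - (1119/64)x + 585/128


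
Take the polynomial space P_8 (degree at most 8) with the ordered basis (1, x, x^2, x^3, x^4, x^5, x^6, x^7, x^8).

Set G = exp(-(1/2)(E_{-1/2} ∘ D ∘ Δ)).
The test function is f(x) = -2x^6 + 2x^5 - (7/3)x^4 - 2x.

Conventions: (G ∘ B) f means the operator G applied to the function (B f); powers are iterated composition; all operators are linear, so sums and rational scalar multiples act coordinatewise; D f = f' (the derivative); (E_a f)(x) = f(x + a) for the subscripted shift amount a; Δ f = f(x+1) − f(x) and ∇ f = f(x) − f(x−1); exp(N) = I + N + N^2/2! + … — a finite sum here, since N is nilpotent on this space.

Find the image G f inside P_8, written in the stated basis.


order-1 term: 30x^4 - 20x^3 + 29x^2 - 5x + 37/24
order-2 term: -90x^2 + 30x - 22
order-3 term: 30
the series for exp(-(1/2)(E_{-1/2} ∘ D ∘ Δ)) f terminates at order 3
exp(-(1/2)(E_{-1/2} ∘ D ∘ Δ)) f = -2x^6 + 2x^5 + (83/3)x^4 - 20x^3 - 61x^2 + 23x + 229/24

the result is g(x) = -2x^6 + 2x^5 + (83/3)x^4 - 20x^3 - 61x^2 + 23x + 229/24


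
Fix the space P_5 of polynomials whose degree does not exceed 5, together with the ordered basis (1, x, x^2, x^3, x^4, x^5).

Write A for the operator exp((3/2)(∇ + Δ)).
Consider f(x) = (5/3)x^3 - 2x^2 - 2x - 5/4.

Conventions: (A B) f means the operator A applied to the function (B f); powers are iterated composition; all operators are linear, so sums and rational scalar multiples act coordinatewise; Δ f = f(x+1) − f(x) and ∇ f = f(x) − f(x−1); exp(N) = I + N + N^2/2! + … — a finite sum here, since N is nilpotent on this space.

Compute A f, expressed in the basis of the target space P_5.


order-1 term: 15x^2 - 12x - 1
order-2 term: 45x - 18
order-3 term: 45
the series for exp((3/2)(∇ + Δ)) f terminates at order 3
exp((3/2)(∇ + Δ)) f = (5/3)x^3 + 13x^2 + 31x + 99/4

g(x) = (5/3)x^3 + 13x^2 + 31x + 99/4


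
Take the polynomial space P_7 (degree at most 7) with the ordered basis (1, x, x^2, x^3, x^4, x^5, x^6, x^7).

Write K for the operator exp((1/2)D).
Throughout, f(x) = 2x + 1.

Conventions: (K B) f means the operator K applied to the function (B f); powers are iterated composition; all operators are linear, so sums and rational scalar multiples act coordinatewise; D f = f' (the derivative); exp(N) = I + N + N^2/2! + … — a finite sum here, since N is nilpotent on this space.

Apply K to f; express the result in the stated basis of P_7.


order-1 term: 1
the series for exp((1/2)D) f terminates at order 1
exp((1/2)D) f = 2x + 2

the result is g(x) = 2x + 2


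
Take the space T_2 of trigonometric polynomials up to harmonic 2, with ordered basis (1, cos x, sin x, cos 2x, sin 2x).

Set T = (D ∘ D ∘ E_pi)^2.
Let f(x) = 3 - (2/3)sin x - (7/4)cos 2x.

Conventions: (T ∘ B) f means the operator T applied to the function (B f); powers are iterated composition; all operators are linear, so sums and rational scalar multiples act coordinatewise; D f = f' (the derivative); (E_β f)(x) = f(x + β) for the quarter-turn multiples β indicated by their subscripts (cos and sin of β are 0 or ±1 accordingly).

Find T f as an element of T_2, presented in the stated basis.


E_pi f = 3 + (2/3)sin x - (7/4)cos 2x
D E_pi f = (2/3)cos x + (7/2)sin 2x
D D E_pi f = -(2/3)sin x + 7cos 2x
E_pi (D ∘ D ∘ E_pi) f = (2/3)sin x + 7cos 2x
D E_pi (D ∘ D ∘ E_pi) f = (2/3)cos x - 14sin 2x
D D E_pi (D ∘ D ∘ E_pi) f = -(2/3)sin x - 28cos 2x

the result is g(x) = -(2/3)sin x - 28cos 2x


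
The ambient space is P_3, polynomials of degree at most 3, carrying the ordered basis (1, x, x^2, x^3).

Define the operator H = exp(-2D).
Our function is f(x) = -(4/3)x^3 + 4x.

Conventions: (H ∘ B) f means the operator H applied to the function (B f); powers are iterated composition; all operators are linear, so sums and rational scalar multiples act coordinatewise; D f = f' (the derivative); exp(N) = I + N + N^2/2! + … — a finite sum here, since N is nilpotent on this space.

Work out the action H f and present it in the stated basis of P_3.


g(x) = -(4/3)x^3 + 8x^2 - 12x + 8/3

order-1 term: 8x^2 - 8
order-2 term: -16x
order-3 term: 32/3
the series for exp(-2D) f terminates at order 3
exp(-2D) f = -(4/3)x^3 + 8x^2 - 12x + 8/3


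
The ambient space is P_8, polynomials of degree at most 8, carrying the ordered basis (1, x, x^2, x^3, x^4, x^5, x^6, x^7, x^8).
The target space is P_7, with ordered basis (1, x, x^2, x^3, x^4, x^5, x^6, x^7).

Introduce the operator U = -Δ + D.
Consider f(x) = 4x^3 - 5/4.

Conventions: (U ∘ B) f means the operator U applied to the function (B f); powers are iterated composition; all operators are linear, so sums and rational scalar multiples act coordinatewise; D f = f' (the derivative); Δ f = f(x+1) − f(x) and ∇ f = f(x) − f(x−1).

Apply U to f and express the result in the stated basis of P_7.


g(x) = -12x - 4

Δ f = 12x^2 + 12x + 4
(-Δ) f = -12x^2 - 12x - 4
D f = 12x^2
(-Δ + D) f = -12x - 4


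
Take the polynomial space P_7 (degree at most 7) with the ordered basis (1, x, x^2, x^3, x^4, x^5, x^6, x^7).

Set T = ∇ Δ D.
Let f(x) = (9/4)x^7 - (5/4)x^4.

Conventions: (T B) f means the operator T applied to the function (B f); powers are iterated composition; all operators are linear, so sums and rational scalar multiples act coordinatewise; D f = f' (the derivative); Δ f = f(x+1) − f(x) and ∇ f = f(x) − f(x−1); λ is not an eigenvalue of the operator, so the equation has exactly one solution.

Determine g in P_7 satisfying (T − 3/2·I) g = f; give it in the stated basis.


write g with unknown coordinates in the stated basis and equate coefficients in (T − 3/2·I) g = f
solving from the highest basis element down gives g = -(3/2)x^7 - (1255/6)x^4 - 210x^2 - (10040/3)x - 14
check: T g = -315x^4 - 315x^2 - 5020x - 21
so T g − 3/2·g = (9/4)x^7 - (5/4)x^4 = f ✓

the image equals g(x) = -(3/2)x^7 - (1255/6)x^4 - 210x^2 - (10040/3)x - 14


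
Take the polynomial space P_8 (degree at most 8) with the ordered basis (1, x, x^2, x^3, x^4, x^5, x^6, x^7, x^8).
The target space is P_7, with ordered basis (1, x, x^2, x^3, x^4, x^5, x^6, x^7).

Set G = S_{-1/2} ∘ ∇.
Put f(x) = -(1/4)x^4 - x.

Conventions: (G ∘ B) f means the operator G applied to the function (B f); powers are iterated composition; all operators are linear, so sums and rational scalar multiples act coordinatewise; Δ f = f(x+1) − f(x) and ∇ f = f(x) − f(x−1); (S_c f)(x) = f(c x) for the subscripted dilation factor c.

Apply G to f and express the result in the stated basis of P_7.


∇ f = -x^3 + (3/2)x^2 - x - 3/4
S_{-1/2} ∇ f = (1/8)x^3 + (3/8)x^2 + (1/2)x - 3/4

the result is g(x) = (1/8)x^3 + (3/8)x^2 + (1/2)x - 3/4


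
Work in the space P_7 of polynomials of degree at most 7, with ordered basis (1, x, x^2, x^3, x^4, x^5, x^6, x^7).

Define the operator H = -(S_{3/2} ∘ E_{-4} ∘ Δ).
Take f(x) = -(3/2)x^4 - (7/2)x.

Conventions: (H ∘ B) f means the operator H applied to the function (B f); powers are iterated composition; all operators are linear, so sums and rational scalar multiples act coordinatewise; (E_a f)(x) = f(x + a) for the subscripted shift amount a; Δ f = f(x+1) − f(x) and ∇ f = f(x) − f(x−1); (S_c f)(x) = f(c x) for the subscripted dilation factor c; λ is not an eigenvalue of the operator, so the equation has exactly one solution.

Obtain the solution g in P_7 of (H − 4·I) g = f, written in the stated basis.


write g with unknown coordinates in the stated basis and equate coefficients in (H − 4·I) g = f
solving from the highest basis element down gives g = (3/8)x^4 - (81/64)x^3 + (11259/1024)x^2 - (156265/4096)x + 932125/16384
check: H g = -(81/16)x^3 + (11259/256)x^2 - (159849/1024)x + 932125/4096
so H g − 4·g = -(3/2)x^4 - (7/2)x = f ✓

g(x) = (3/8)x^4 - (81/64)x^3 + (11259/1024)x^2 - (156265/4096)x + 932125/16384


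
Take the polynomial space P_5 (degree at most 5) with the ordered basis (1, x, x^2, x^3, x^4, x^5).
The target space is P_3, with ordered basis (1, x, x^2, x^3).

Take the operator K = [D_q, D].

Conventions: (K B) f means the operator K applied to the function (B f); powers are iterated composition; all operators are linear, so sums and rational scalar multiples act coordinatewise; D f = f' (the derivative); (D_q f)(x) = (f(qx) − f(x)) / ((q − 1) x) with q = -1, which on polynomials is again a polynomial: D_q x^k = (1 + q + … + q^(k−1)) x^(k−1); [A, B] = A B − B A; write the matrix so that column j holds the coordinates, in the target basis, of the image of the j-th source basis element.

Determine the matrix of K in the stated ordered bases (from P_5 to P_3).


image of 1: 0
image of x: 0
image of x^2: 2
image of x^3: -2x
image of x^4: 4x^2
image of x^5: -4x^3
each image's coordinates form column j of the matrix

the matrix is [[0, 0, 2, 0, 0, 0]; [0, 0, 0, -2, 0, 0]; [0, 0, 0, 0, 4, 0]; [0, 0, 0, 0, 0, -4]] (rows listed top to bottom)


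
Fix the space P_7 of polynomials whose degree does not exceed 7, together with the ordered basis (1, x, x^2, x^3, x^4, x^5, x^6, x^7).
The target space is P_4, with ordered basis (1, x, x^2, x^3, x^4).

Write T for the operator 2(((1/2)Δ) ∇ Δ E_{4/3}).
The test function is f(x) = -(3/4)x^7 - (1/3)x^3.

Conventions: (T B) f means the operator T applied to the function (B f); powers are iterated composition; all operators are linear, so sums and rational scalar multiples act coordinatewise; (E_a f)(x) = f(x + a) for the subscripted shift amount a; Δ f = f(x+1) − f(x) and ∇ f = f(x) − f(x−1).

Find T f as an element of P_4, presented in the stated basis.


E_{4/3} f = -(3/4)x^7 - 7x^6 - 28x^5 - (560/9)x^4 - (2249/27)x^3 - (1828/27)x^2 - (7600/243)x - 4672/729
Δ E_{4/3} f = -(21/4)x^6 - (231/4)x^5 - (1085/4)x^4 - (25025/36)x^3 - (36863/36)x^2 - (88715/108)x - 272401/972
∇ Δ E_{4/3} f = -(63/2)x^5 - 210x^4 - (1225/2)x^3 - (2870/3)x^2 - (14225/18)x - 7394/27
Δ (∇ Δ E_{4/3}) f = -(315/2)x^4 - 1155x^3 - (6825/2)x^2 - (14245/3)x - 46817/18
((1/2)Δ) (∇ Δ E_{4/3}) f = -(315/4)x^4 - (1155/2)x^3 - (6825/4)x^2 - (14245/6)x - 46817/36
(2(((1/2)Δ) ∇ Δ E_{4/3})) f = -(315/2)x^4 - 1155x^3 - (6825/2)x^2 - (14245/3)x - 46817/18

g(x) = -(315/2)x^4 - 1155x^3 - (6825/2)x^2 - (14245/3)x - 46817/18


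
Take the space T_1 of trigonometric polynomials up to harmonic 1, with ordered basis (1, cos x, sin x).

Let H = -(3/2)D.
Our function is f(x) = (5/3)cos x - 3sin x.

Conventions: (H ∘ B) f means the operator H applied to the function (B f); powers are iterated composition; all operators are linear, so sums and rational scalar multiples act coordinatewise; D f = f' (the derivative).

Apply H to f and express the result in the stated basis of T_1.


D f = -3cos x - (5/3)sin x
(-(3/2)D) f = (9/2)cos x + (5/2)sin x

the result is g(x) = (9/2)cos x + (5/2)sin x


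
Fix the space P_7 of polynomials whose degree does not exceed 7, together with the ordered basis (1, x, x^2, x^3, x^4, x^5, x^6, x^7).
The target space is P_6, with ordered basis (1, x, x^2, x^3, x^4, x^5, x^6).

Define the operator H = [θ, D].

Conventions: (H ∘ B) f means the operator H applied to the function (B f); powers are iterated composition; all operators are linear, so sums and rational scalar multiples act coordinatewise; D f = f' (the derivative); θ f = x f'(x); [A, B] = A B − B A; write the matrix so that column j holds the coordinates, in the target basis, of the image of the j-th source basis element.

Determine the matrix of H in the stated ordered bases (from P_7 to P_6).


the matrix is [[0, -1, 0, 0, 0, 0, 0, 0]; [0, 0, -2, 0, 0, 0, 0, 0]; [0, 0, 0, -3, 0, 0, 0, 0]; [0, 0, 0, 0, -4, 0, 0, 0]; [0, 0, 0, 0, 0, -5, 0, 0]; [0, 0, 0, 0, 0, 0, -6, 0]; [0, 0, 0, 0, 0, 0, 0, -7]] (rows listed top to bottom)

image of 1: 0
image of x: -1
image of x^2: -2x
image of x^3: -3x^2
image of x^4: -4x^3
image of x^5: -5x^4
image of x^6: -6x^5
image of x^7: -7x^6
each image's coordinates form column j of the matrix


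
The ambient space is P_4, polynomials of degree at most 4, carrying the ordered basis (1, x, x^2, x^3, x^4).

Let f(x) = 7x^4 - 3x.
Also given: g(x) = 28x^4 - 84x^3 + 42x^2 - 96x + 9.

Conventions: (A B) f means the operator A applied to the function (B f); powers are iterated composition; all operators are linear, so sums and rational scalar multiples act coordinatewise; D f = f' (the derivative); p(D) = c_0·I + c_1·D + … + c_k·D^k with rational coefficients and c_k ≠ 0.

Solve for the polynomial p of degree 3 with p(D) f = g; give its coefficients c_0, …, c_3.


D^0 f = 7x^4 - 3x
D^1 f = 28x^3 - 3
D^2 f = 84x^2
D^3 f = 168x
matching coefficients of g against c_0 f + c_1 Df + … from the top degree down determines the c_i
solution: c_0 = 4, c_1 = -3, c_2 = 1/2, c_3 = -1/2

c_0 = 4, c_1 = -3, c_2 = 1/2, c_3 = -1/2


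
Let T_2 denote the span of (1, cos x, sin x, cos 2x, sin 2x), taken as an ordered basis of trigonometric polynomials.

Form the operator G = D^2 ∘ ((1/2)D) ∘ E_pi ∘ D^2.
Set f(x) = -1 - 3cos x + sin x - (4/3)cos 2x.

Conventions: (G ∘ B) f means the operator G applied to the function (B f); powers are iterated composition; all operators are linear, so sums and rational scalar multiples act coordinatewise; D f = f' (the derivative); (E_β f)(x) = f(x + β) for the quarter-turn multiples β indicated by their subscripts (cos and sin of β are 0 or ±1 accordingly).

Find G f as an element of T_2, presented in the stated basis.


the result is g(x) = -(1/2)cos x - (3/2)sin x + (64/3)sin 2x

D f = cos x + 3sin x + (8/3)sin 2x
D D f = 3cos x - sin x + (16/3)cos 2x
E_pi D^2 f = -3cos x + sin x + (16/3)cos 2x
D E_pi D^2 f = cos x + 3sin x - (32/3)sin 2x
((1/2)D) E_pi D^2 f = (1/2)cos x + (3/2)sin x - (16/3)sin 2x
D ((1/2)D) E_pi D^2 f = (3/2)cos x - (1/2)sin x - (32/3)cos 2x
D D ((1/2)D) E_pi D^2 f = -(1/2)cos x - (3/2)sin x + (64/3)sin 2x


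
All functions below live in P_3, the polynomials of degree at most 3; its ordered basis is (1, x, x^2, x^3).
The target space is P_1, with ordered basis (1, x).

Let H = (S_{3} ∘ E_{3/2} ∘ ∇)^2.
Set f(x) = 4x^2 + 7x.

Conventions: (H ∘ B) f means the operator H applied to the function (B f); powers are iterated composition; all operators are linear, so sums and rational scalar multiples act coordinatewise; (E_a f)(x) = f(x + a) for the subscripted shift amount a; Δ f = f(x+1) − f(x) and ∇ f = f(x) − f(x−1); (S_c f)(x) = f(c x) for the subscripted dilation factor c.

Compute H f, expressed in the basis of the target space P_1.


the image equals g(x) = 24

∇ f = 8x + 3
E_{3/2} ∇ f = 8x + 15
S_{3} E_{3/2} ∇ f = 24x + 15
∇ (S_{3} ∘ E_{3/2} ∘ ∇) f = 24
E_{3/2} ∇ (S_{3} ∘ E_{3/2} ∘ ∇) f = 24
S_{3} E_{3/2} ∇ (S_{3} ∘ E_{3/2} ∘ ∇) f = 24


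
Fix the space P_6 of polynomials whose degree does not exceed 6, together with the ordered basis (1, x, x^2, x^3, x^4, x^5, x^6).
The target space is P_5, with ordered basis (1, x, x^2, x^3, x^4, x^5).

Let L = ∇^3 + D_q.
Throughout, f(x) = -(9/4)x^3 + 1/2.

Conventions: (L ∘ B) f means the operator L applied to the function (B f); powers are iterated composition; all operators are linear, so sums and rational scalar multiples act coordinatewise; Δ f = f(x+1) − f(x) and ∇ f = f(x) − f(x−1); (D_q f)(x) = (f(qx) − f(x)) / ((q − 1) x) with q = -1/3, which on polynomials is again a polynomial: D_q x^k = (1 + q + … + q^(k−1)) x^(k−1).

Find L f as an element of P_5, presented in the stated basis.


∇ f = -(27/4)x^2 + (27/4)x - 9/4
∇ ∇ f = -(27/2)x + 27/2
∇ ∇ ∇ f = -27/2
D_q f = -(7/4)x^2
(∇^3 + D_q) f = -(7/4)x^2 - 27/2

the result is g(x) = -(7/4)x^2 - 27/2


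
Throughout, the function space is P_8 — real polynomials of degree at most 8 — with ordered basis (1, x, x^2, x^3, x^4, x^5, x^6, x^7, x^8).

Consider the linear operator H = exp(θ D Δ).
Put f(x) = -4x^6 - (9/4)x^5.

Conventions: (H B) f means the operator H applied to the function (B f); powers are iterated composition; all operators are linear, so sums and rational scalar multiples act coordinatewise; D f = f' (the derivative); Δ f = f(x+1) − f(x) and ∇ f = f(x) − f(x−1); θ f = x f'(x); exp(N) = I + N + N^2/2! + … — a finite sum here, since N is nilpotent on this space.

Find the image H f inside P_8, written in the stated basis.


g(x) = -4x^6 - (9/4)x^5 - 480x^4 - 855x^3 - 6375x^2 - 5610x

order-1 term: -480x^4 - 855x^3 - 615x^2 - 165x
order-2 term: -5760x^2 - 5445x
the series for exp(θ D Δ) f terminates at order 2
exp(θ D Δ) f = -4x^6 - (9/4)x^5 - 480x^4 - 855x^3 - 6375x^2 - 5610x


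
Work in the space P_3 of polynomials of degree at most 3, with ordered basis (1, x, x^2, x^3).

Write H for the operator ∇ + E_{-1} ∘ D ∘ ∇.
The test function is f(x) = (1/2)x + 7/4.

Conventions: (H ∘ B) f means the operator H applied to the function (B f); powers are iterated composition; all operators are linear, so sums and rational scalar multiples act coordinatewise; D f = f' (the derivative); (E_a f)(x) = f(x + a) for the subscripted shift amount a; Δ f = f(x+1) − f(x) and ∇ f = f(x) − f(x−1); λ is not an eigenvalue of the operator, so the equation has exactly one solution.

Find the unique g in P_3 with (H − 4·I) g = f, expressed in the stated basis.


the result is g(x) = -(1/8)x - 15/32

write g with unknown coordinates in the stated basis and equate coefficients in (H − 4·I) g = f
solving from the highest basis element down gives g = -(1/8)x - 15/32
check: H g = -1/8
so H g − 4·g = (1/2)x + 7/4 = f ✓


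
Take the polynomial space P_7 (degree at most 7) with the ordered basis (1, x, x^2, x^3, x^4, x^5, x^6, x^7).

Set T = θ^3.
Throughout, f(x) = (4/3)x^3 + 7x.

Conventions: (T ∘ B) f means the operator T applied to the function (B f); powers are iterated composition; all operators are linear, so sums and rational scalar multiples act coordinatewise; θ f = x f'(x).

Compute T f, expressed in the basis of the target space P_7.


the image equals g(x) = 36x^3 + 7x

θ f = 4x^3 + 7x
θ θ f = 12x^3 + 7x
θ θ θ f = 36x^3 + 7x


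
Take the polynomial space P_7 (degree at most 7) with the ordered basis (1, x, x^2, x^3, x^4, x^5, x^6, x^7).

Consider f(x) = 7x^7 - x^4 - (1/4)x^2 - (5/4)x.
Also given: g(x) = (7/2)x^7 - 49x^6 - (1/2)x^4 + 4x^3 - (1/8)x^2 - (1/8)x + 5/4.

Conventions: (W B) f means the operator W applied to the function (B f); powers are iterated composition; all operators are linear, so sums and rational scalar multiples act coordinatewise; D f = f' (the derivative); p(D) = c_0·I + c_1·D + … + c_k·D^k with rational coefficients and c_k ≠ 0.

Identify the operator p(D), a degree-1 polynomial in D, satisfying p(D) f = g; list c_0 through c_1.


D^0 f = 7x^7 - x^4 - (1/4)x^2 - (5/4)x
D^1 f = 49x^6 - 4x^3 - (1/2)x - 5/4
matching coefficients of g against c_0 f + c_1 Df + … from the top degree down determines the c_i
solution: c_0 = 1/2, c_1 = -1

c_0 = 1/2, c_1 = -1


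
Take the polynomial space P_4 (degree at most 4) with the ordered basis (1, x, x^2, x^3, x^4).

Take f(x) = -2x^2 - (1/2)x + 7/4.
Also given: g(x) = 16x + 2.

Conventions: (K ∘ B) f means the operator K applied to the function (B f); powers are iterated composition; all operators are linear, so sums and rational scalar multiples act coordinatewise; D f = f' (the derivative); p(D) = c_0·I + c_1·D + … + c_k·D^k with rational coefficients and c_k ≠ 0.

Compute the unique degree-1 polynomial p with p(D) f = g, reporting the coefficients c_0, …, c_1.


D^0 f = -2x^2 - (1/2)x + 7/4
D^1 f = -4x - 1/2
matching coefficients of g against c_0 f + c_1 Df + … from the top degree down determines the c_i
solution: c_0 = 0, c_1 = -4

p(D) = -4·D, i.e. c_0 = 0, c_1 = -4


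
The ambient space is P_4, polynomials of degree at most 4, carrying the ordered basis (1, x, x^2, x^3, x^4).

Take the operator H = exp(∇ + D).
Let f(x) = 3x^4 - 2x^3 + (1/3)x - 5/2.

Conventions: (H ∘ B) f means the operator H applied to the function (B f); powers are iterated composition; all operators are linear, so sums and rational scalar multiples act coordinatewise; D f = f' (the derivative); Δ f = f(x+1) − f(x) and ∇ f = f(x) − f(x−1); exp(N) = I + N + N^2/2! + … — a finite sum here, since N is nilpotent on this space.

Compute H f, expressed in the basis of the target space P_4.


order-1 term: 24x^3 - 30x^2 + 18x - 13/3
order-2 term: 72x^2 - 96x + 45
order-3 term: 96x - 88
order-4 term: 48
the series for exp(∇ + D) f terminates at order 4
exp(∇ + D) f = 3x^4 + 22x^3 + 42x^2 + (55/3)x - 11/6

the result is g(x) = 3x^4 + 22x^3 + 42x^2 + (55/3)x - 11/6


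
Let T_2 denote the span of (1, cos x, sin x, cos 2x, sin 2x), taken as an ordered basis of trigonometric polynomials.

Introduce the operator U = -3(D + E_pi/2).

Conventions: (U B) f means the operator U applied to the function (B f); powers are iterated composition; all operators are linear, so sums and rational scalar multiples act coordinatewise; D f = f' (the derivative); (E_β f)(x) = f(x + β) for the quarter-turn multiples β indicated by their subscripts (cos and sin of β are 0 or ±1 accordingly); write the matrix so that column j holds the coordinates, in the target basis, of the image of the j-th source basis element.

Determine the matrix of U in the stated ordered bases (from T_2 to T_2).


image of 1: -3
image of cos x: 6sin x
image of sin x: -6cos x
image of cos 2x: 3cos 2x + 6sin 2x
image of sin 2x: -6cos 2x + 3sin 2x
each image's coordinates form column j of the matrix

the matrix is [[-3, 0, 0, 0, 0]; [0, 0, -6, 0, 0]; [0, 6, 0, 0, 0]; [0, 0, 0, 3, -6]; [0, 0, 0, 6, 3]] (rows listed top to bottom)


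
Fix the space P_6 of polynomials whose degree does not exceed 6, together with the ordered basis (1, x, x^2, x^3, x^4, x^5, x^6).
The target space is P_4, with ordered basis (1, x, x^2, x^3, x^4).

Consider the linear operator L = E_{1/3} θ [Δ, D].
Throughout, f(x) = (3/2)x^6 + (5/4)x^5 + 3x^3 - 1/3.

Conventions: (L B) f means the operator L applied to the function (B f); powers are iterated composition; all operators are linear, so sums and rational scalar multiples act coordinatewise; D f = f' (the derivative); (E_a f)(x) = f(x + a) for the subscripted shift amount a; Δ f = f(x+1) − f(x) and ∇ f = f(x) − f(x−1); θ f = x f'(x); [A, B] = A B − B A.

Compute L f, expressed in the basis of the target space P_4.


D f = 9x^5 + (25/4)x^4 + 9x^2
Δ D f = 45x^4 + 115x^3 + (255/2)x^2 + 88x + 97/4
Δ f = 9x^5 + (115/4)x^4 + (85/2)x^3 + 44x^2 + (97/4)x + 23/4
D Δ f = 45x^4 + 115x^3 + (255/2)x^2 + 88x + 97/4
[Δ, D] f = 0
θ [Δ, D] f = 0
E_{1/3} θ [Δ, D] f = 0

g(x) = 0


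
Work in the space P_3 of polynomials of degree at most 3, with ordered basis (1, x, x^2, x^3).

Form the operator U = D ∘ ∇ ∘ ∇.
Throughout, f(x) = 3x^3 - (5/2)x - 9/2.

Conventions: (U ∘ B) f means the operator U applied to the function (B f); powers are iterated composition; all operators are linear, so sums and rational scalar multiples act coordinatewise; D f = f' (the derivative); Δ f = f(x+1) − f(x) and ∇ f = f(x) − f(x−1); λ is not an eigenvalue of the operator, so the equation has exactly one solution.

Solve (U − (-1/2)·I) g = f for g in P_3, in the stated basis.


the image equals g(x) = 6x^3 - 5x - 81

write g with unknown coordinates in the stated basis and equate coefficients in (U − (-1/2)·I) g = f
solving from the highest basis element down gives g = 6x^3 - 5x - 81
check: U g = 36
so U g − (-1/2)·g = 3x^3 - (5/2)x - 9/2 = f ✓


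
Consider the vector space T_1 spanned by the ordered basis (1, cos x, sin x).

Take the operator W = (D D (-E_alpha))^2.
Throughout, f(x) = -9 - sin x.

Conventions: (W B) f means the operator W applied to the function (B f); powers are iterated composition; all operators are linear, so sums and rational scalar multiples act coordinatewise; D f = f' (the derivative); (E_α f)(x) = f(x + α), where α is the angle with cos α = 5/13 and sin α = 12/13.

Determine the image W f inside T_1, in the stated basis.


E_alpha f = -9 - (12/13)cos x - (5/13)sin x
(-E_alpha) f = 9 + (12/13)cos x + (5/13)sin x
D (-E_alpha) f = (5/13)cos x - (12/13)sin x
D D (-E_alpha) f = -(12/13)cos x - (5/13)sin x
E_alpha (D D (-E_alpha)) f = -(120/169)cos x + (119/169)sin x
(-E_alpha) (D D (-E_alpha)) f = (120/169)cos x - (119/169)sin x
D (-E_alpha) (D D (-E_alpha)) f = -(119/169)cos x - (120/169)sin x
D D (-E_alpha) (D D (-E_alpha)) f = -(120/169)cos x + (119/169)sin x

the image equals g(x) = -(120/169)cos x + (119/169)sin x


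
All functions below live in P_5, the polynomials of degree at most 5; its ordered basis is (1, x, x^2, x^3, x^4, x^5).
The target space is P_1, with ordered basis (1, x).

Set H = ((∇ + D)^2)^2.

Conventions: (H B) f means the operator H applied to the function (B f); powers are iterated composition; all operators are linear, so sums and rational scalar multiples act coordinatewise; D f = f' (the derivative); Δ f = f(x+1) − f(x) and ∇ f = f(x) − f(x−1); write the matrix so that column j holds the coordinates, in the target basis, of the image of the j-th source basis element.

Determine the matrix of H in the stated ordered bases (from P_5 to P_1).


image of 1: 0
image of x: 0
image of x^2: 0
image of x^3: 0
image of x^4: 384
image of x^5: 1920x - 1920
each image's coordinates form column j of the matrix

the matrix is [[0, 0, 0, 0, 384, -1920]; [0, 0, 0, 0, 0, 1920]] (rows listed top to bottom)


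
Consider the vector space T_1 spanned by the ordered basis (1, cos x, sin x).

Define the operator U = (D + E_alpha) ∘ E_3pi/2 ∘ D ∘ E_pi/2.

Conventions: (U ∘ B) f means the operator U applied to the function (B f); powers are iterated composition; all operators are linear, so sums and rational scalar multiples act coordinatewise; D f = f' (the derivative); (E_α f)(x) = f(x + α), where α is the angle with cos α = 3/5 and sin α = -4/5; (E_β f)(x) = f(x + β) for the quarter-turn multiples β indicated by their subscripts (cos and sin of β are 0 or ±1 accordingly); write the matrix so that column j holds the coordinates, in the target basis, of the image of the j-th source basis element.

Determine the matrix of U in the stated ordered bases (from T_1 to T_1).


image of 1: 0
image of cos x: -(1/5)cos x - (3/5)sin x
image of sin x: (3/5)cos x - (1/5)sin x
each image's coordinates form column j of the matrix

the matrix is [[0, 0, 0]; [0, -1/5, 3/5]; [0, -3/5, -1/5]] (rows listed top to bottom)


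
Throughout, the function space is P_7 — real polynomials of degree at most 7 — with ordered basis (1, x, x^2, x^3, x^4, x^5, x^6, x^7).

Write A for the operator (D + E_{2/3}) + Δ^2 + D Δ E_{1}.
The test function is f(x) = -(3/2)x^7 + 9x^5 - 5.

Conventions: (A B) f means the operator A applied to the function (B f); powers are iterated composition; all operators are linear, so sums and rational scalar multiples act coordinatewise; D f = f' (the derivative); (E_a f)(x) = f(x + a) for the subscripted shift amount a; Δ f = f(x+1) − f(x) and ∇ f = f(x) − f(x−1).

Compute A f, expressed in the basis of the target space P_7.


g(x) = -(3/2)x^7 - (35/2)x^6 - 131x^5 - (13105/18)x^4 - (49015/27)x^3 - (104489/54)x^2 - (171566/243)x + 132091/1458

D f = -(21/2)x^6 + 45x^4
E_{2/3} f = -(3/2)x^7 - 7x^6 - 5x^5 + (130/9)x^4 + (800/27)x^3 + (608/27)x^2 + (1936/243)x - 2845/729
(D + E_{2/3}) f = -(3/2)x^7 - (35/2)x^6 - 5x^5 + (535/9)x^4 + (800/27)x^3 + (608/27)x^2 + (1936/243)x - 2845/729
Δ f = -(21/2)x^6 - (63/2)x^5 - (15/2)x^4 + (75/2)x^3 + (117/2)x^2 + (69/2)x + 15/2
Δ Δ f = -63x^5 - 315x^4 - 555x^3 - 405x^2 - 21x + 81
E_{1} f = -(3/2)x^7 - (21/2)x^6 - (45/2)x^5 - (15/2)x^4 + (75/2)x^3 + (117/2)x^2 + (69/2)x + 5/2
Δ E_{1} f = -(21/2)x^6 - (189/2)x^5 - (645/2)x^4 - (1035/2)x^3 - (693/2)x^2 + (27/2)x + 177/2
D Δ E_{1} f = -63x^5 - (945/2)x^4 - 1290x^3 - (3105/2)x^2 - 693x + 27/2
((D + E_{2/3}) + Δ^2 + D Δ E_{1}) f = -(3/2)x^7 - (35/2)x^6 - 131x^5 - (13105/18)x^4 - (49015/27)x^3 - (104489/54)x^2 - (171566/243)x + 132091/1458


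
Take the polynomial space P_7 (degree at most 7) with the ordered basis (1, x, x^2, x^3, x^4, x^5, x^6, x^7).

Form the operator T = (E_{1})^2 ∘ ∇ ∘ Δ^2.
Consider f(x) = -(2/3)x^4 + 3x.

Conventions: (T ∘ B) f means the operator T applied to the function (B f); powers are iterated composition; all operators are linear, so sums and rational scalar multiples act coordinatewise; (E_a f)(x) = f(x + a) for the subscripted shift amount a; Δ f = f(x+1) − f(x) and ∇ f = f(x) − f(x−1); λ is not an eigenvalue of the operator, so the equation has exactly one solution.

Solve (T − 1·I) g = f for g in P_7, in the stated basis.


write g with unknown coordinates in the stated basis and equate coefficients in (T − 1·I) g = f
solving from the highest basis element down gives g = (2/3)x^4 + 13x + 40
check: T g = 16x + 40
so T g − 1·g = -(2/3)x^4 + 3x = f ✓

g(x) = (2/3)x^4 + 13x + 40
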